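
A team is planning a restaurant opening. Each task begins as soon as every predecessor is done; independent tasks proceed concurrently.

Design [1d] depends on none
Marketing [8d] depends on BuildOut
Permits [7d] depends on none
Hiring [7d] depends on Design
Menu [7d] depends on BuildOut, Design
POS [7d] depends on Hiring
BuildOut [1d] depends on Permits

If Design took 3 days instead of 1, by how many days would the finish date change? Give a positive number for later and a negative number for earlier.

1

As given, the longest chain is Permits→BuildOut→Marketing = 7+1+8 = 16, so the finish is 16 days.
Design is off the critical path — its longest chain is 15 days, giving 1 of slack.
The binding chain switches to Design→Hiring→POS = 3+7+7 = 17; finish 17 days.
Change in finish: 17 − 16 = +1 days.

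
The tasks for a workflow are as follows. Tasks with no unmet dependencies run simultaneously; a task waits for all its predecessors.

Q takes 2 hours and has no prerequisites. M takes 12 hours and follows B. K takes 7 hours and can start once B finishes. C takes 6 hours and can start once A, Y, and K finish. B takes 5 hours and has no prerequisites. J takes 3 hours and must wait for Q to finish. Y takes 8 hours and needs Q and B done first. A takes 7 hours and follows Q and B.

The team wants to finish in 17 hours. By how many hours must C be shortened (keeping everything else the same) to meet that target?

Current finish: 19 hours; target: 17.
C is on every critical path, so each hour cut from C cuts the finish by one (this holds down to a finish of 17).
Need 19 − 17 = 2 hours off C → C becomes 4 hours, finish becomes 17.

2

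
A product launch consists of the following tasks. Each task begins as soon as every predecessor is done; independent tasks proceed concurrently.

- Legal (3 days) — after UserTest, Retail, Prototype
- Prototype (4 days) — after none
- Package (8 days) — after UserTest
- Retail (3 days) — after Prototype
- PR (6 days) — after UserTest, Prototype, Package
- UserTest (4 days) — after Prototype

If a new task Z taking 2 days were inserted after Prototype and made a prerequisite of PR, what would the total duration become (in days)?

Originally the project takes 22 days.
With Z inserted, PR now waits for max(UserTest, Prototype, Package, Z).
New critical path: Prototype→UserTest→Package→PR = 4+4+8+6 = 22 ⇒ 22 days.

22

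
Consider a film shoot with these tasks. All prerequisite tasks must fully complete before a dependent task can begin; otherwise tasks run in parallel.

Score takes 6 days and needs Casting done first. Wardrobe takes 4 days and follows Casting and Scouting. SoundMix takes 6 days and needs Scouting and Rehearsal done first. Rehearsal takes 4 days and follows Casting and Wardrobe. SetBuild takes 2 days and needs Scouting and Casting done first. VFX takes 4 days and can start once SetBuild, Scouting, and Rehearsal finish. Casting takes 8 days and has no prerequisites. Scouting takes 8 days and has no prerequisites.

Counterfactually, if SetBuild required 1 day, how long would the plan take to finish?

22

As given, the longest chain is Casting→Wardrobe→Rehearsal→SoundMix = 8+4+4+6 = 22, so the finish is 22 days.
SetBuild is off the critical path — its longest chain is 14 days, giving 8 of slack.
That remains the longest chain; total 22 days.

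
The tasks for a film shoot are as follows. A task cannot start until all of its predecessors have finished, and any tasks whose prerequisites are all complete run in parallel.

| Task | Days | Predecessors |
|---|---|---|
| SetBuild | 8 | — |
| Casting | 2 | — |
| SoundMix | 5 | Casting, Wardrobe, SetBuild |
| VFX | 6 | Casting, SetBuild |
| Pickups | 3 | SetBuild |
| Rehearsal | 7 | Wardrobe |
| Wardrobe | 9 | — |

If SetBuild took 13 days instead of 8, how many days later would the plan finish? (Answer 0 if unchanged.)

3

The binding path is Wardrobe→Rehearsal = 9+7 = 16; finish at 16 days.
SetBuild has 2 days of float (longest path through it is 14).
The binding chain switches to SetBuild→VFX = 13+6 = 19; finish 19 days.
Change in finish: 19 − 16 = +3 days.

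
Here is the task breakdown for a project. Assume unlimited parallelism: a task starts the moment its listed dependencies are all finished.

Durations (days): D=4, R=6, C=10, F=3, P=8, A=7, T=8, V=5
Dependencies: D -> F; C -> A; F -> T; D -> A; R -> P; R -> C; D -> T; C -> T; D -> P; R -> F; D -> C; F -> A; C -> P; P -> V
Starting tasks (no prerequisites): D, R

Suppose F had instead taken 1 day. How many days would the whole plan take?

Baseline: R→C→P→V = 6+10+8+5 = 29 → 29 days.
The longest path through F is only 17 days, so F has float 12.
That remains the longest chain; total 29 days.

29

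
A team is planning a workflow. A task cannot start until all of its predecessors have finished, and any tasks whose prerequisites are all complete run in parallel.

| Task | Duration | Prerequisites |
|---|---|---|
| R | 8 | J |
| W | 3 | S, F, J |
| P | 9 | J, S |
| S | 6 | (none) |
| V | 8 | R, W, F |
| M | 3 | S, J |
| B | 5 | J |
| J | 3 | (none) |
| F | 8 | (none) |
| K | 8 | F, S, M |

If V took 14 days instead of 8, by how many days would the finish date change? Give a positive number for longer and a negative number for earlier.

As given, the longest chain is F→W→V = 8+3+8 = 19, so the finish is 19 days.
V lies on that path, so at 14 days the path becomes 25 days.
No other chain overtakes it, so the finish is 25 days.
Change in finish: 25 − 19 = +6 days.

6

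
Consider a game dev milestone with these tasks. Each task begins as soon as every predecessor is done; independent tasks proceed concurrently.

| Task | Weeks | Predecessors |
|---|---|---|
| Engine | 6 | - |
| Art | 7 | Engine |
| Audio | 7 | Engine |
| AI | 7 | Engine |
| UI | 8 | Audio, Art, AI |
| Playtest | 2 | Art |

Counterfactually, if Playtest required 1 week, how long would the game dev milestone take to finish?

Baseline: Engine→Art→UI = 6+7+8 = 21 → 21 weeks.
Playtest has 6 weeks of float (longest path through it is 15).
No other chain overtakes it, so the finish is 21 weeks.

21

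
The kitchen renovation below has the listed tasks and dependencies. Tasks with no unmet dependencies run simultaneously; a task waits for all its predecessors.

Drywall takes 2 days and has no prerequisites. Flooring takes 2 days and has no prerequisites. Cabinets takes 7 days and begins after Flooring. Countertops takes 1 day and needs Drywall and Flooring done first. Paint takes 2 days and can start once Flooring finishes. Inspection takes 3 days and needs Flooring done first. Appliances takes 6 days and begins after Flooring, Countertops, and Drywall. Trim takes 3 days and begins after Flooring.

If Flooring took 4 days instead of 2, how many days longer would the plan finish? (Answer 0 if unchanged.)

2

The binding path is Flooring→Cabinets = 2+7 = 9; finish at 9 days.
Since Flooring is critical, the +2 change carries straight to that chain (now 11 days).
The critical path is still Flooring→Cabinets; finish is now 11 days.
Change in finish: 11 − 9 = +2 days.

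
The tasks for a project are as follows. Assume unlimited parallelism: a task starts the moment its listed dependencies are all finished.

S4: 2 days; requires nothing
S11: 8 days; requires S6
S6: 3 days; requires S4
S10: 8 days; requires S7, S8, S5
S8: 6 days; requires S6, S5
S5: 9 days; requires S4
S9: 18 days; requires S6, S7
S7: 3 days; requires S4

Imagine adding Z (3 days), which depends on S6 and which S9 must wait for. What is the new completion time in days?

26

Originally the plan takes 25 days.
With Z inserted, S9 now waits for max(S6, S7, Z).
New critical path: S4→S6→Z→S9 = 2+3+3+18 = 26 ⇒ 26 days.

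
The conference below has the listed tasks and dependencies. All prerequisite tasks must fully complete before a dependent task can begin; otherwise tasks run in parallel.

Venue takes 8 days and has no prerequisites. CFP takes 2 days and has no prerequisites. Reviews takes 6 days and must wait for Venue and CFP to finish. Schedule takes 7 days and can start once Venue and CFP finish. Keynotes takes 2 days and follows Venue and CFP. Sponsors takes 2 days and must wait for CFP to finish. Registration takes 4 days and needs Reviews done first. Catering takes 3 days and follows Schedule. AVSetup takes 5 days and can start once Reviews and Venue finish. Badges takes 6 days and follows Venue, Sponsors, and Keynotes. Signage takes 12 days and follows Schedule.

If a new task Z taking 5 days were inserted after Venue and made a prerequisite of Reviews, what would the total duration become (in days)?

Originally the project takes 27 days.
With Z inserted, Reviews now waits for max(Venue, CFP, Z).
New critical path: Venue→Schedule→Signage = 8+7+12 = 27 ⇒ 27 days.

27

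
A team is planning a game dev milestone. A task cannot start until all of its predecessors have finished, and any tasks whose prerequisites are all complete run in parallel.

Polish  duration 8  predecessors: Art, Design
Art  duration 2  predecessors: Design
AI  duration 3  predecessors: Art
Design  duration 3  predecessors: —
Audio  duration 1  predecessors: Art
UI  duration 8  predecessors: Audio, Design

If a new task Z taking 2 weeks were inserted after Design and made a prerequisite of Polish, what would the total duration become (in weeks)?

14

Originally the project takes 14 weeks.
With Z inserted, Polish now waits for max(Art, Design, Z).
New critical path: Design→Art→Audio→UI = 3+2+1+8 = 14 ⇒ 14 weeks.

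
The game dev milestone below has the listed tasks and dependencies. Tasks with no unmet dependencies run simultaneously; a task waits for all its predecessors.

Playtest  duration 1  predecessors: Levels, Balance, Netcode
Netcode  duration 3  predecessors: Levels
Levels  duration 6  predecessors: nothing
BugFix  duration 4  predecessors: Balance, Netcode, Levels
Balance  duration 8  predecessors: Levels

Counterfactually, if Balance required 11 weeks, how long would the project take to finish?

21

Critical path before the change: Levels→Balance→BugFix = 6+8+4 = 18 giving 18 weeks.
Since Balance is critical, the +3 change carries straight to that chain (now 21 weeks).
That remains the longest chain; total 21 weeks.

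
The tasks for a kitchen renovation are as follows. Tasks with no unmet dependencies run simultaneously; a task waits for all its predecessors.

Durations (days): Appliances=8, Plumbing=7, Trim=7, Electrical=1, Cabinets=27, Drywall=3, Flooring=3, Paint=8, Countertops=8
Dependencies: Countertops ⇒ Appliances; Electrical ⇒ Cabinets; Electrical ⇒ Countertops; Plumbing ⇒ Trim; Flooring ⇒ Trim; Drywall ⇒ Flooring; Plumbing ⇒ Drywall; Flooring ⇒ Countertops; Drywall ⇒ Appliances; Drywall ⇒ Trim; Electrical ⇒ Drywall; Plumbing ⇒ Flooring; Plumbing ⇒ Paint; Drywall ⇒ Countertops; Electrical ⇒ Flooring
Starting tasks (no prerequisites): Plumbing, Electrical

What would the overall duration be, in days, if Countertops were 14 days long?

35

The binding path is Plumbing→Drywall→Flooring→Countertops→Appliances = 7+3+3+8+8 = 29; finish at 29 days.
Countertops lies on that path, so at 14 days the path becomes 35 days.
That remains the longest chain; total 35 days.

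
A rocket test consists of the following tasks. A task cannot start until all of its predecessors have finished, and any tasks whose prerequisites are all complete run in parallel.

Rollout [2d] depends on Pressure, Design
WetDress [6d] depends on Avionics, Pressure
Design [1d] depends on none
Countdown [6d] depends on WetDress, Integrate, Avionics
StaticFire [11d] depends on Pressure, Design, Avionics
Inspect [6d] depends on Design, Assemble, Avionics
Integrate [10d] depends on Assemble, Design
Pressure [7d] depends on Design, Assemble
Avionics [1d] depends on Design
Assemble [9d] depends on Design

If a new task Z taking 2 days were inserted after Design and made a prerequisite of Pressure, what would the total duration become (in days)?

29

Originally the job takes 29 days.
With Z inserted, Pressure now waits for max(Design, Assemble, Z).
New critical path: Design→Assemble→Pressure→WetDress→Countdown = 1+9+7+6+6 = 29 ⇒ 29 days.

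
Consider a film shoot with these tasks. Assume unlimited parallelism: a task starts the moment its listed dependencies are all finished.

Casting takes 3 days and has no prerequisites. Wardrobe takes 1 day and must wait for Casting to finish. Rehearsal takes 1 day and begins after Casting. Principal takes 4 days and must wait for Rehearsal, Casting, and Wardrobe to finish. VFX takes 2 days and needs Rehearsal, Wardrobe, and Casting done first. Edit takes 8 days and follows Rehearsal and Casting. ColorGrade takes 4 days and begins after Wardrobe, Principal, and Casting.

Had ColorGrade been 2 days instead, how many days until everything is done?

12

Actual critical path: Casting→Wardrobe→Principal→ColorGrade = 3+1+4+4 = 12 ⇒ 12 days.
ColorGrade lies on that path, so at 2 days the path becomes 10 days.
The binding chain switches to Casting→Rehearsal→Edit = 3+1+8 = 12; finish 12 days.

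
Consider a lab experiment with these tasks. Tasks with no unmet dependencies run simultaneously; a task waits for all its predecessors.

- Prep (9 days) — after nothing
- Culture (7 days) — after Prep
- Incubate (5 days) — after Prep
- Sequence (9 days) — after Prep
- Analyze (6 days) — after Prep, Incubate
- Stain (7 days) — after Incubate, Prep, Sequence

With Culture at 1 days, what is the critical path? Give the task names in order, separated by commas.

Prep, Sequence, Stain

As given, the longest chain is Prep→Sequence→Stain = 9+9+7 = 25, so the finish is 25 days.
Culture is off the critical path — its longest chain is 16 days, giving 9 of slack.
No other chain overtakes it, so the finish is 25 days.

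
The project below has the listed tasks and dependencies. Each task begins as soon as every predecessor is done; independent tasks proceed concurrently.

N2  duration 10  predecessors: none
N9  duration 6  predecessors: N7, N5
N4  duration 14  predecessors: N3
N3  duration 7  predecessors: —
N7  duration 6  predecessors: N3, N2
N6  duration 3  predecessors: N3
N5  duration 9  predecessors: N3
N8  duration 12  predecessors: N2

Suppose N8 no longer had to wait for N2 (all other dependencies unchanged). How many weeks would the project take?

With the dependency in place, N2→N7→N9 = 10+6+6 = 22 sets the finish at 22 weeks.
Without N2→N8, N8's earliest start moves from 10 to 0.
New critical path: N2→N7→N9 = 10+6+6 = 22 ⇒ 22 weeks.

22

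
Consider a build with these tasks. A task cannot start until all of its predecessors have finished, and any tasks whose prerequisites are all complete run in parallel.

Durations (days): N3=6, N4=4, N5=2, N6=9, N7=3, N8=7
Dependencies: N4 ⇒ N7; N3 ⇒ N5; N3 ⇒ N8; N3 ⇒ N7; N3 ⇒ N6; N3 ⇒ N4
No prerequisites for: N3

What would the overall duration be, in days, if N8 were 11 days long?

The binding path is N3→N6 = 6+9 = 15; finish at 15 days.
N8 has 2 days of float (longest path through it is 13).
Now N3→N8 = 6+11 = 17 is longest, so the finish becomes 17 days.

17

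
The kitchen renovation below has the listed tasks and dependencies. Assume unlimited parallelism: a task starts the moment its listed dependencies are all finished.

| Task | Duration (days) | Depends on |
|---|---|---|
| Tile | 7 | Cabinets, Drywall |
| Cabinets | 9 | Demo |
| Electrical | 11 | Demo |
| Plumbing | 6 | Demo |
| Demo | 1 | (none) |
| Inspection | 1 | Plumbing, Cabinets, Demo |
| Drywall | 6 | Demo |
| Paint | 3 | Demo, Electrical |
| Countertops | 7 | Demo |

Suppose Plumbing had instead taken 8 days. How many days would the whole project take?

Baseline: Demo→Cabinets→Tile = 1+9+7 = 17 → 17 days.
The longest path through Plumbing is only 8 days, so Plumbing has float 9.
The critical path is still Demo→Cabinets→Tile; finish is now 17 days.

17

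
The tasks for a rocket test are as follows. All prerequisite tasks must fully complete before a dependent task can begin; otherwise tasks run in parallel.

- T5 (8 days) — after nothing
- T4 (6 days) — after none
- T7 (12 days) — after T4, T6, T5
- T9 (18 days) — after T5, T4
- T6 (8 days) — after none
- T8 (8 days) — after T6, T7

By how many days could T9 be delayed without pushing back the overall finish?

2

T5→T7→T8 = 8+12+8 = 28 sets the makespan at 28 days.
Longest path through T9: 26 days (earliest finish 26, latest finish 28).
Slack of T9 = 10 − 8 = 2 days.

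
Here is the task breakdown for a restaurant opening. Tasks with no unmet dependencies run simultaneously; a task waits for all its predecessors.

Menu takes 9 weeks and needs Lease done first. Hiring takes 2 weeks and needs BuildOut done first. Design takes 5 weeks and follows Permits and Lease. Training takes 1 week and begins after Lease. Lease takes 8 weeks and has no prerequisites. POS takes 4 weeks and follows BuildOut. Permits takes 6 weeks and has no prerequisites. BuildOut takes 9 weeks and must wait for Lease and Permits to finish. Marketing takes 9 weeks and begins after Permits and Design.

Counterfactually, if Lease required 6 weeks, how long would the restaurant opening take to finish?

20

Baseline: Lease→Design→Marketing = 8+5+9 = 22 → 22 weeks.
Since Lease is critical, the -2 change carries straight to that chain (now 20 weeks).
The critical path is still Lease→Design→Marketing; finish is now 20 weeks.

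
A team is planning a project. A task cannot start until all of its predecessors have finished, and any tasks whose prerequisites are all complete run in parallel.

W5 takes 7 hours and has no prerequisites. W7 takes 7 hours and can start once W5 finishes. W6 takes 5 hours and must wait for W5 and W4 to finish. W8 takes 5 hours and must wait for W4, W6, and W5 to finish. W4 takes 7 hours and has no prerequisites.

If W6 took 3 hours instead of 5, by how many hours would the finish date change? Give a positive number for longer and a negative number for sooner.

-2

As given, the longest chain is W4→W6→W8 = 7+5+5 = 17, so the finish is 17 hours.
W6 lies on that path, so at 3 hours the path becomes 15 hours.
No other chain overtakes it, so the finish is 15 hours.
Change in finish: 15 − 17 = -2 hours.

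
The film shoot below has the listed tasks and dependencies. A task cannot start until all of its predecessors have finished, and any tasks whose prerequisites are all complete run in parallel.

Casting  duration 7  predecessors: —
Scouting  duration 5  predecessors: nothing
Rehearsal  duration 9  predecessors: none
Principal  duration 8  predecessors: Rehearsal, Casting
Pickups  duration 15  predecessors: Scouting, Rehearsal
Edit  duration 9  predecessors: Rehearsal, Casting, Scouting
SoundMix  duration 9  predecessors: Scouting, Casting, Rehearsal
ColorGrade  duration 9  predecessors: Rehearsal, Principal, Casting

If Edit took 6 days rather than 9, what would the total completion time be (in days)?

26

As given, the longest chain is Rehearsal→Principal→ColorGrade = 9+8+9 = 26, so the finish is 26 days.
Edit has 8 days of float (longest path through it is 18).
That remains the longest chain; total 26 days.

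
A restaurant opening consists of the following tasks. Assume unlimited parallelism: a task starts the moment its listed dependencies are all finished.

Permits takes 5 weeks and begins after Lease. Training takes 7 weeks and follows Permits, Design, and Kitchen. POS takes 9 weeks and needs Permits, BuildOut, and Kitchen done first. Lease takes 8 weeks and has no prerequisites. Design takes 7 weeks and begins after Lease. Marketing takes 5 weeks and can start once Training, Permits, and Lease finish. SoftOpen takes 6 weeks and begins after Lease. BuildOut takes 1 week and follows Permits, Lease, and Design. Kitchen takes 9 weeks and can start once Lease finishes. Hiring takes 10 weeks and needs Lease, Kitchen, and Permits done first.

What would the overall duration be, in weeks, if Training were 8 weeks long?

Critical path before the change: Lease→Kitchen→Training→Marketing = 8+9+7+5 = 29 giving 29 weeks.
Training lies on that path, so at 8 weeks the path becomes 30 weeks.
No other chain overtakes it, so the finish is 30 weeks.

30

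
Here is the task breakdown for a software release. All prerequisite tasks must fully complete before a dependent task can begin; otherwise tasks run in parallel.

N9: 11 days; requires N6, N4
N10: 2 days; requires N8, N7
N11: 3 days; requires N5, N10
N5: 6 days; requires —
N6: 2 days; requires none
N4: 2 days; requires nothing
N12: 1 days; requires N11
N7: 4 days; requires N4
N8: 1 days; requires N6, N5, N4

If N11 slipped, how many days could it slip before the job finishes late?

Critical path: N4→N9 = 2+11 = 13, so the finish is 13 days.
The longest chain containing N11 totals 13 days.
Float = 13 − 13 = 0.

0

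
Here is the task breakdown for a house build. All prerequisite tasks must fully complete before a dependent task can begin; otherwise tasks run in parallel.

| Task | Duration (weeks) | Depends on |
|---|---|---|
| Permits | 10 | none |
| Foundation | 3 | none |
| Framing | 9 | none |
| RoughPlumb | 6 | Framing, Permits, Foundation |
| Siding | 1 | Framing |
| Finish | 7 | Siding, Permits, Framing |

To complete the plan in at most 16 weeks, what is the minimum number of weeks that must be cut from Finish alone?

Current finish: 17 weeks; target: 16.
Finish is on every critical path, so each week cut from Finish cuts the finish by one (this holds down to a finish of 16).
Need 17 − 16 = 1 week off Finish → Finish becomes 6 weeks, finish becomes 16.

1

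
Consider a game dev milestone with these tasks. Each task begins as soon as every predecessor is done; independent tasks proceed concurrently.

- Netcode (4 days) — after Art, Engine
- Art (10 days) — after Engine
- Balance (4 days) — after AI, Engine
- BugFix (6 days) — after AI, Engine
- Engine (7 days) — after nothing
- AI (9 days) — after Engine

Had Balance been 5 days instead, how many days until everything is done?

22

The binding path is Engine→AI→BugFix = 7+9+6 = 22; finish at 22 days.
Balance is off the critical path — its longest chain is 20 days, giving 2 of slack.
That remains the longest chain; total 22 days.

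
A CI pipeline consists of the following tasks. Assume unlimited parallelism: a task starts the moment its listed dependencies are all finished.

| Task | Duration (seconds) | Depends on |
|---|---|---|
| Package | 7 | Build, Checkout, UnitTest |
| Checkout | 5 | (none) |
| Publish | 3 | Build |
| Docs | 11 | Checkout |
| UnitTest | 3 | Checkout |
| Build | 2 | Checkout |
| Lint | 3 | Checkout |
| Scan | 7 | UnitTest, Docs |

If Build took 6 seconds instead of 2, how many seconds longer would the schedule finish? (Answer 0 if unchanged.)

0

Actual critical path: Checkout→Docs→Scan = 5+11+7 = 23 ⇒ 23 seconds.
Build is off the critical path — its longest chain is 14 seconds, giving 9 of slack.
The critical path is still Checkout→Docs→Scan; finish is now 23 seconds.
Change in finish: 23 − 23 = +0 seconds.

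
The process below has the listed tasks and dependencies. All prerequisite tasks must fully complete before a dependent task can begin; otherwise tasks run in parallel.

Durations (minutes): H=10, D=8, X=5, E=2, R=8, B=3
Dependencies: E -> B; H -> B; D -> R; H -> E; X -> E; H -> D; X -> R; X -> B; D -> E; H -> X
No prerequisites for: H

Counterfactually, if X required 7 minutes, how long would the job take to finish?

26

As given, the longest chain is H→D→R = 10+8+8 = 26, so the finish is 26 minutes.
X has 3 minutes of float (longest path through it is 23).
The critical path is still H→D→R; finish is now 26 minutes.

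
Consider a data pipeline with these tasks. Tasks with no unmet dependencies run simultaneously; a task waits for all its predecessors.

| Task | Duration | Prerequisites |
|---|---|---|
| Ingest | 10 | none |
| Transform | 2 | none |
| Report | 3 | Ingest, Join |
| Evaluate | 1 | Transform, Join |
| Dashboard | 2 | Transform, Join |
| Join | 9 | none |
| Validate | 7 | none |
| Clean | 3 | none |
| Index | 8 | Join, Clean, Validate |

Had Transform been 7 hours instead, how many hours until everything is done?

Actual critical path: Join→Index = 9+8 = 17 ⇒ 17 hours.
The longest path through Transform is only 4 hours, so Transform has float 13.
That remains the longest chain; total 17 hours.

17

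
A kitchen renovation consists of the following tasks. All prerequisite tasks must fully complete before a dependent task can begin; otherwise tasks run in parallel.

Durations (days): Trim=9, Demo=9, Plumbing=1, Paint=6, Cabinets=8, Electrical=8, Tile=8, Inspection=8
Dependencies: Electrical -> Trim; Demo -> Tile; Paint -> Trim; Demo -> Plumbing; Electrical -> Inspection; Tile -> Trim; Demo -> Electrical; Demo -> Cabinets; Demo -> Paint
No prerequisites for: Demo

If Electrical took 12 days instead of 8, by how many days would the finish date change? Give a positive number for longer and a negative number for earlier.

4

Baseline: Demo→Electrical→Trim = 9+8+9 = 26 → 26 days.
Since Electrical is critical, the +4 change carries straight to that chain (now 30 days).
The critical path is still Demo→Electrical→Trim; finish is now 30 days.
Change in finish: 30 − 26 = +4 days.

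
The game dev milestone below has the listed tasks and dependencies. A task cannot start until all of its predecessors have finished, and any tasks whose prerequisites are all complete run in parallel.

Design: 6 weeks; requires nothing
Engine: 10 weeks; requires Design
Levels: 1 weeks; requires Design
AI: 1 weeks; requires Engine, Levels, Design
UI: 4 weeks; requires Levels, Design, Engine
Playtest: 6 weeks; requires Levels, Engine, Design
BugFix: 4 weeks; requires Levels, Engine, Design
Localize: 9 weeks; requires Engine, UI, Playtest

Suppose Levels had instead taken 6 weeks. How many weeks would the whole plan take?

31

The binding path is Design→Engine→Playtest→Localize = 6+10+6+9 = 31; finish at 31 weeks.
Levels has 9 weeks of float (longest path through it is 22).
The critical path is still Design→Engine→Playtest→Localize; finish is now 31 weeks.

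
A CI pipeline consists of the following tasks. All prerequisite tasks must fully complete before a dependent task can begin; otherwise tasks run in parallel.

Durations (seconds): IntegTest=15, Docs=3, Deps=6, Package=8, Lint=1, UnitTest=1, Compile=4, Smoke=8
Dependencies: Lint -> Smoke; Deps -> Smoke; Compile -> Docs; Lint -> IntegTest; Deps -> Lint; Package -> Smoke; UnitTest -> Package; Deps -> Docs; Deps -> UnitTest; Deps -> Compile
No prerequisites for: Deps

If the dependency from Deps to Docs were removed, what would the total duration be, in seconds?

23

With the dependency in place, Deps→UnitTest→Package→Smoke = 6+1+8+8 = 23 sets the finish at 23 seconds.
Dropping Deps→Docs doesn't change Docs's earliest start (10); another predecessor still binds.
After: Deps→UnitTest→Package→Smoke = 6+1+8+8 = 23 → 23 seconds.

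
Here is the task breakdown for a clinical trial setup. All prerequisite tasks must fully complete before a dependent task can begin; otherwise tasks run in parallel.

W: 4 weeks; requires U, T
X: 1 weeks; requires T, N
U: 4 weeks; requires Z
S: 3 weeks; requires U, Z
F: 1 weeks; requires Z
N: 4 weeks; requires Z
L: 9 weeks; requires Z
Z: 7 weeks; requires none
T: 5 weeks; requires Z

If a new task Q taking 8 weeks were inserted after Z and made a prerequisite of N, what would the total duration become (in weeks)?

Originally the project takes 16 weeks.
With Q inserted, N now waits for max(Z, Q).
New critical path: Z→Q→N→X = 7+8+4+1 = 20 ⇒ 20 weeks.

20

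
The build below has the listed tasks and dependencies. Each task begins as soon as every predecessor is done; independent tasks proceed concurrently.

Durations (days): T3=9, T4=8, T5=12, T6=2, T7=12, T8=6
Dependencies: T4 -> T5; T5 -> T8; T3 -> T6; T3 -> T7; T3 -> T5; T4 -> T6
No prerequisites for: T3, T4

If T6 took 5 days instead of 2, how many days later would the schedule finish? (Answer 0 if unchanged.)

0

Actual critical path: T3→T5→T8 = 9+12+6 = 27 ⇒ 27 days.
T6 has 16 days of float (longest path through it is 11).
The critical path is still T3→T5→T8; finish is now 27 days.
Change in finish: 27 − 27 = +0 days.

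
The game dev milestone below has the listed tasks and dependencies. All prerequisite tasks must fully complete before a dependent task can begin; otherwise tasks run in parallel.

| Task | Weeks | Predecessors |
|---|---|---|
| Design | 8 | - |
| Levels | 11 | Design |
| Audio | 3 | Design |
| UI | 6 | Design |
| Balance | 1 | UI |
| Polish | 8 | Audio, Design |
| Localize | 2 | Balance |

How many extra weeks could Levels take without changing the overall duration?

Design→Levels = 8+11 = 19 sets the makespan at 19 weeks.
Longest path through Levels: 19 weeks (earliest finish 19, latest finish 19).
Float = 19 − 19 = 0.

0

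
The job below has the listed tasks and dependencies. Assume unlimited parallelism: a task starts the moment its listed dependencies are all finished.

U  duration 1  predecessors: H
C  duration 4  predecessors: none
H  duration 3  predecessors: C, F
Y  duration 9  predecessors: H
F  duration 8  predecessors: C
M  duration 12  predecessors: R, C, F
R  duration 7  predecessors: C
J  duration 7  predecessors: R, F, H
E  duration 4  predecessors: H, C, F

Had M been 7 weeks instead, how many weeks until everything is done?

Baseline: C→F→M = 4+8+12 = 24 → 24 weeks.
M lies on that path, so at 7 weeks the path becomes 19 weeks.
Now C→F→H→Y = 4+8+3+9 = 24 is longest, so the finish becomes 24 weeks.

24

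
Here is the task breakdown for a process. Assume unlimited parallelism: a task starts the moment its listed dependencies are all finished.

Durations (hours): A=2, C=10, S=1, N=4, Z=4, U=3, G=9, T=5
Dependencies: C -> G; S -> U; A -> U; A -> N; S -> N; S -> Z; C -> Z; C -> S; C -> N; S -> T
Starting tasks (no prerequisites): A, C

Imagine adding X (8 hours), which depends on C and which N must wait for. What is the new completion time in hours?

22

Originally the process takes 19 hours.
With X inserted, N now waits for max(S, C, A, X).
New critical path: C→X→N = 10+8+4 = 22 ⇒ 22 hours.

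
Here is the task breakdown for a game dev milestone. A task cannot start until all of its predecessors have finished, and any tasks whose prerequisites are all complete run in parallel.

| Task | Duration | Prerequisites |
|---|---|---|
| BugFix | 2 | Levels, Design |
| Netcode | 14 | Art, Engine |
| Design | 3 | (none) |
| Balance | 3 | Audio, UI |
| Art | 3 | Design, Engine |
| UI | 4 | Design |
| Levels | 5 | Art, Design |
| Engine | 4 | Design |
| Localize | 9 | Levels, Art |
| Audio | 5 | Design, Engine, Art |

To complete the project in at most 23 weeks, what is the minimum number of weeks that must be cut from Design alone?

1

Current finish: 24 weeks; target: 23.
Design is on every critical path, so each week cut from Design cuts the finish by one (this holds down to a finish of 22).
Need 24 − 23 = 1 week off Design → Design becomes 2 weeks, finish becomes 23.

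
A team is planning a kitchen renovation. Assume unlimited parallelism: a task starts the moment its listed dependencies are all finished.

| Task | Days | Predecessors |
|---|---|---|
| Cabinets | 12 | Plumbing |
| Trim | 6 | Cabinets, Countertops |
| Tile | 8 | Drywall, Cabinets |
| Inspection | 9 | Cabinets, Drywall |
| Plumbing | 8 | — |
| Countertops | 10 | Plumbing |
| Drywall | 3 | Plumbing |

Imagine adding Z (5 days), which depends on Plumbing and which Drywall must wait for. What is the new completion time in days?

29

Originally the schedule takes 29 days.
With Z inserted, Drywall now waits for max(Plumbing, Z).
New critical path: Plumbing→Cabinets→Inspection = 8+12+9 = 29 ⇒ 29 days.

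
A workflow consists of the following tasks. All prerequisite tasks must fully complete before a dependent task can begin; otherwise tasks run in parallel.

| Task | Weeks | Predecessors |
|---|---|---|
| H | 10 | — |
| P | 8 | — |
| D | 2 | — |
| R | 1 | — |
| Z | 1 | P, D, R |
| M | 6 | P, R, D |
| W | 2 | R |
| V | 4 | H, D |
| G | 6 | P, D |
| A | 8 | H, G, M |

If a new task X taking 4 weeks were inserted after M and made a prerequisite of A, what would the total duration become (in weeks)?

Originally the job takes 22 weeks.
With X inserted, A now waits for max(H, G, M, X).
New critical path: P→M→X→A = 8+6+4+8 = 26 ⇒ 26 weeks.

26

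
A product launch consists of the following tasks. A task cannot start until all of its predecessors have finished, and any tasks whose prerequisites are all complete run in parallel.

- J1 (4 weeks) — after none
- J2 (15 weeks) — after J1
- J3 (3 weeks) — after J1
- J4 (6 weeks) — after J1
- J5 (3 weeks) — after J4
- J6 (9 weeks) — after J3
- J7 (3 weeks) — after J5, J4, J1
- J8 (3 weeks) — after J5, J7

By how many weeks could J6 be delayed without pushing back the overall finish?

J1→J2 = 4+15 = 19 sets the makespan at 19 weeks.
J6 finishes as early as 16 and must finish by 19.
Float = 19 − 16 = 3.

3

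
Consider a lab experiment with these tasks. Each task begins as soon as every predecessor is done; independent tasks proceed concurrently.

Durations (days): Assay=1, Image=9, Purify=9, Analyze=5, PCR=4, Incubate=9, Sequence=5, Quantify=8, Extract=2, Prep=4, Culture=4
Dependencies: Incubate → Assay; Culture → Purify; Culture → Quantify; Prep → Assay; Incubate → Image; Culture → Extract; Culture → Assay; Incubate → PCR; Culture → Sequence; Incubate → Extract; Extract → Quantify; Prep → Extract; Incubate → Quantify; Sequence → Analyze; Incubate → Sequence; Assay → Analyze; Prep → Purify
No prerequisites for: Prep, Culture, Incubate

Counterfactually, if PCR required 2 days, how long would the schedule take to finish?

19

Baseline: Incubate→Extract→Quantify = 9+2+8 = 19 → 19 days.
PCR has 6 days of float (longest path through it is 13).
No other chain overtakes it, so the finish is 19 days.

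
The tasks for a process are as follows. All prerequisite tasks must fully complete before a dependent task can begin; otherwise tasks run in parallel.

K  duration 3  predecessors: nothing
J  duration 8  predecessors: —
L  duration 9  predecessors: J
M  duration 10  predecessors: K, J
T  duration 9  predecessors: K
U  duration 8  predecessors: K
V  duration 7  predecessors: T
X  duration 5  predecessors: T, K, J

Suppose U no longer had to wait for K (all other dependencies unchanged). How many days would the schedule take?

Original critical path: K→T→V = 3+9+7 = 19 ⇒ 19 days.
Without K→U, U's earliest start moves from 3 to 0.
After: K→T→V = 3+9+7 = 19 → 19 days.

19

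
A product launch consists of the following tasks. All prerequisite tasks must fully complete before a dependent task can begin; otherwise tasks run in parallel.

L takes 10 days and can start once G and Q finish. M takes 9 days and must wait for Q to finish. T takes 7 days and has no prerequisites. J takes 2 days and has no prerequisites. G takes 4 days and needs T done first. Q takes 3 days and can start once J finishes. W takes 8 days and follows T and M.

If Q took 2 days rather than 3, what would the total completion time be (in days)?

21

Baseline: J→Q→M→W = 2+3+9+8 = 22 → 22 days.
Q lies on that path, so at 2 days the path becomes 21 days.
Now T→G→L = 7+4+10 = 21 is longest, so the finish becomes 21 days.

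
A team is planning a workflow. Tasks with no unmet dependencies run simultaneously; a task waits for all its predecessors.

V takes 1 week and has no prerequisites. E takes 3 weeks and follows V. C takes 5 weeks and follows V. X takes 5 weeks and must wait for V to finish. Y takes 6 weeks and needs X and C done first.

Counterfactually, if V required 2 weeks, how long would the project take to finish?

13

Baseline: V→C→Y = 1+5+6 = 12 → 12 weeks.
V lies on that path, so at 2 weeks the path becomes 13 weeks.
No other chain overtakes it, so the finish is 13 weeks.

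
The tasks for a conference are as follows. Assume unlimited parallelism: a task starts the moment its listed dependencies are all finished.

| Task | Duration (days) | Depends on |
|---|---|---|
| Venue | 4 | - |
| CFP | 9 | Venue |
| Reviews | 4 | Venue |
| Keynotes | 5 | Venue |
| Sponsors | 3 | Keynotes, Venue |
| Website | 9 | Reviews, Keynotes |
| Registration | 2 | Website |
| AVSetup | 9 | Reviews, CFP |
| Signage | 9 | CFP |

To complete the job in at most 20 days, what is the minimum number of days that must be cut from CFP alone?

2

Current finish: 22 days; target: 20.
CFP is on every critical path, so each day cut from CFP cuts the finish by one (this holds down to a finish of 20).
Need 22 − 20 = 2 days off CFP → CFP becomes 7 days, finish becomes 20.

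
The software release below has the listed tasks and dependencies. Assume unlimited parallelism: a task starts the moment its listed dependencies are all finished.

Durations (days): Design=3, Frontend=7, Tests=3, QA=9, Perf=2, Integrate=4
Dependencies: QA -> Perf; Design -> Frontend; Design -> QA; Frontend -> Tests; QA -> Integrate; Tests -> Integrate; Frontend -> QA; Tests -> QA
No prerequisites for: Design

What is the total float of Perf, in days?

2

The longest chain is Design→Frontend→Tests→QA→Integrate = 3+7+3+9+4 = 26; overall finish 26 days.
Longest path through Perf: 24 days (earliest finish 24, latest finish 26).
Float = 26 − 24 = 2.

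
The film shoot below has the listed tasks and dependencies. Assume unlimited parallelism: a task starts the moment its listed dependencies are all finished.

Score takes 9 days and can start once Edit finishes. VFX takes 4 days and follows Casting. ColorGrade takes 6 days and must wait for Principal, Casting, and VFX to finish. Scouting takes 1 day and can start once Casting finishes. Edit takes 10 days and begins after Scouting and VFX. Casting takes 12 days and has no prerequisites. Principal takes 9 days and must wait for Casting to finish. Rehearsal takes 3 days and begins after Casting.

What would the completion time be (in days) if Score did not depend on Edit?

Original critical path: Casting→VFX→Edit→Score = 12+4+10+9 = 35 ⇒ 35 days.
Without Edit→Score, Score's earliest start moves from 26 to 0.
After: Casting→Principal→ColorGrade = 12+9+6 = 27 → 27 days.

27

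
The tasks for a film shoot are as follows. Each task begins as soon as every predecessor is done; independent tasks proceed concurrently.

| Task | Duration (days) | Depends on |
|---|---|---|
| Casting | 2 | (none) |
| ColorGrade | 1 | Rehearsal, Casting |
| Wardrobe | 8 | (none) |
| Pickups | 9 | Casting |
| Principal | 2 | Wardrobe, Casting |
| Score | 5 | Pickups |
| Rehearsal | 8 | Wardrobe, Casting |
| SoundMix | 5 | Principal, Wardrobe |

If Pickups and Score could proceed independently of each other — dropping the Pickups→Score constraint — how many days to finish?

17

Before: longest chain Wardrobe→Rehearsal→ColorGrade = 8+8+1 = 17, finish 17.
Without Pickups→Score, Score's earliest start moves from 11 to 0.
The longest chain is now Wardrobe→Rehearsal→ColorGrade = 8+8+1 = 17, so the plan takes 17 days.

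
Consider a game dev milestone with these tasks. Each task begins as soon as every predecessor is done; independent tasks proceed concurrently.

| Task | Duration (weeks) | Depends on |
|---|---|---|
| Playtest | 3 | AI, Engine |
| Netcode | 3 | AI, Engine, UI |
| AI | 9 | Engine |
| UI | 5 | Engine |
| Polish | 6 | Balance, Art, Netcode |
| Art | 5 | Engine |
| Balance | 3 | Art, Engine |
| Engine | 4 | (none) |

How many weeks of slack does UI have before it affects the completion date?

The longest chain is Engine→AI→Netcode→Polish = 4+9+3+6 = 22; overall finish 22 weeks.
The longest chain containing UI totals 18 weeks.
So UI can slip 13 − 9 = 4 weeks.

4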